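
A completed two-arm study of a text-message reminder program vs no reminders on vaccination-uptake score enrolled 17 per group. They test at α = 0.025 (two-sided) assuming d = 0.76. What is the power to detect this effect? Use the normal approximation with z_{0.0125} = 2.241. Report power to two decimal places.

For two equal groups, power = Φ(d·√(n/2) − z_{α/2}).
d·√(n/2) = 0.76 × √(17/2) = 0.76 × 2.915 = 2.216.
z_β = 2.216 − 2.241 = -0.025.
Power = Φ(-0.025) = 0.490.

power ≈ 0.49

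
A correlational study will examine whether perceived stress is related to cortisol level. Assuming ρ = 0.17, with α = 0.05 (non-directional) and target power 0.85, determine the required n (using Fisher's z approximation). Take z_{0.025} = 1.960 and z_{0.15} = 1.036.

n = 308

Fisher's z: C = ½·ln((1+r)/(1−r)) = ½·ln(1.4096) = 0.1717.
n = ((z_{α/2} + z_β)/C)² + 3.
(1.960 + 1.036) / 0.1717 = 2.996 / 0.1717 = 17.449.
n = 17.449² + 3 = 304.47 + 3 = 307.5.
Round up.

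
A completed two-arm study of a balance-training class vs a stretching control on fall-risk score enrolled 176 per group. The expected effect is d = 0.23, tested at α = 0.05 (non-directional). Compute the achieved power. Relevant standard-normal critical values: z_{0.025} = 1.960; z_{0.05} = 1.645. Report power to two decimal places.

For two equal groups, power = Φ(d·√(n/2) − z_{α/2}).
d·√(n/2) = 0.23 × √(176/2) = 0.23 × 9.381 = 2.158.
z_β = 2.158 − 1.960 = 0.198.
Power = Φ(0.198) = 0.578.

power ≈ 0.58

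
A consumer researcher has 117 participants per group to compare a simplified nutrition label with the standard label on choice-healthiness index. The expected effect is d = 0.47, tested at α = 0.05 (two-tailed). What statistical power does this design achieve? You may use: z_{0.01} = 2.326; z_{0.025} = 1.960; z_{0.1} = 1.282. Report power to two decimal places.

power ≈ 0.95

For two equal groups, power = Φ(d·√(n/2) − z_{α/2}).
d·√(n/2) = 0.47 × √(117/2) = 0.47 × 7.649 = 3.595.
z_β = 3.595 − 1.960 = 1.635.
Power = Φ(1.635) = 0.949.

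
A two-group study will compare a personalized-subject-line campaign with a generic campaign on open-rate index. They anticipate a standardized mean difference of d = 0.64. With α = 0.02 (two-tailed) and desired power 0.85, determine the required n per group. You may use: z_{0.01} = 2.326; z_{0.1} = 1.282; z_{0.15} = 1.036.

For two independent groups with equal n: n = 2·((z_{α/2} + z_β) / d)².
z_{α/2} + z_β = 2.326 + 1.036 = 3.362.
n = 2 × (3.362 / 0.64)² = 2 × 5.253² = 2 × 27.60 = 55.2.
Round up to the next whole participant.

n = 56 per group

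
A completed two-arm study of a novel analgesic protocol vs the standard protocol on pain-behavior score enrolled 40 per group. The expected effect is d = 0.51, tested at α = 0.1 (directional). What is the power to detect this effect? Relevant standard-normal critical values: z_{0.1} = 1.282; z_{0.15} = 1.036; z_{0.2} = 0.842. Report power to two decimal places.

power ≈ 0.84

For two equal groups, power = Φ(d·√(n/2) − z_{α}).
d·√(n/2) = 0.51 × √(40/2) = 0.51 × 4.472 = 2.281.
z_β = 2.281 − 1.282 = 0.999.
Power = Φ(0.999) = 0.841.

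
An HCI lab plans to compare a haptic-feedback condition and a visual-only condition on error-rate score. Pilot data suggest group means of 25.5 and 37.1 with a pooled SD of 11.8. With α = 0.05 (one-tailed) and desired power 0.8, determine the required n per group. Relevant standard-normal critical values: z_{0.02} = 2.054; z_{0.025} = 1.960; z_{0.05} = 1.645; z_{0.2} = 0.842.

Cohen's d = |M₁ − M₂| / SD_pooled = |25.5 − 37.1| / 11.8 = 11.6 / 11.8 = 0.983.
For two independent groups with equal n: n = 2·((z_{α} + z_β) / d)².
z_{α} + z_β = 1.645 + 0.842 = 2.487.
n = 2 × (2.487 / 0.983)² = 2 × 2.530² = 2 × 6.40 = 12.8.
Round up to the next whole participant.

n = 13 per group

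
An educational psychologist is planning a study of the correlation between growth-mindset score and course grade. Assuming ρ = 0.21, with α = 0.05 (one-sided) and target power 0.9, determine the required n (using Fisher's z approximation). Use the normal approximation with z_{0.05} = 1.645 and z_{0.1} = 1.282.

Fisher's z: C = ½·ln((1+r)/(1−r)) = ½·ln(1.5316) = 0.2132.
n = ((z_{α} + z_β)/C)² + 3.
(1.645 + 1.282) / 0.2132 = 2.927 / 0.2132 = 13.729.
n = 13.729² + 3 = 188.48 + 3 = 191.5.
Round up.

n = 192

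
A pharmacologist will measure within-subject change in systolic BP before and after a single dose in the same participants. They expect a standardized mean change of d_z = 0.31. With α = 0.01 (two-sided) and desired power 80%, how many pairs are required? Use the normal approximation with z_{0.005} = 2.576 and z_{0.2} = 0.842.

n = 122 pairs

For a paired (one-sample on differences) test: n = ((z_{α/2} + z_β) / d)².
z_{α/2} + z_β = 2.576 + 0.842 = 3.418.
n = (3.418 / 0.31)² = 11.026² = 121.57.
Round up.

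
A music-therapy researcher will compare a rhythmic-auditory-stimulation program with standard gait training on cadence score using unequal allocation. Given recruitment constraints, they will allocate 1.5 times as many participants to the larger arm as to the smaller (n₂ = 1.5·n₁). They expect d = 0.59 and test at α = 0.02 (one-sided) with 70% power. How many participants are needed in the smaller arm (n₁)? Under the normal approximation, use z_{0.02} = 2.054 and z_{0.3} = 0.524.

With allocation ratio k = n₂/n₁ = 1.5, Var(x̄₁−x̄₂) = σ²(1/n₁ + 1/(k·n₁)) = σ²·(k+1)/(k·n₁).
So n₁ = (1 + 1/k)·((z_{α} + z_β)/d)² = 1.667 × (2.578/0.59)².
n₁ = 1.667 × 19.09 = 31.8.
Round up: n₁ = 32, giving n₂ = 1.5 × 32 = 48.

n₁ = 32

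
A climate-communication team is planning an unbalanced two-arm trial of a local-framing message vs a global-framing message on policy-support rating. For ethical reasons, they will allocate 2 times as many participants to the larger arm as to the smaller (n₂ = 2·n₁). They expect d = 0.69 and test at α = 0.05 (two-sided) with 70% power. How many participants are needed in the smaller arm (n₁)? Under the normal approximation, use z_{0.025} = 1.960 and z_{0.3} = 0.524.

With allocation ratio k = n₂/n₁ = 2, Var(x̄₁−x̄₂) = σ²(1/n₁ + 1/(k·n₁)) = σ²·(k+1)/(k·n₁).
So n₁ = (1 + 1/k)·((z_{α/2} + z_β)/d)² = 1.500 × (2.484/0.69)².
n₁ = 1.500 × 12.96 = 19.4.
Round up: n₁ = 20, giving n₂ = 2 × 20 = 40.

n₁ = 20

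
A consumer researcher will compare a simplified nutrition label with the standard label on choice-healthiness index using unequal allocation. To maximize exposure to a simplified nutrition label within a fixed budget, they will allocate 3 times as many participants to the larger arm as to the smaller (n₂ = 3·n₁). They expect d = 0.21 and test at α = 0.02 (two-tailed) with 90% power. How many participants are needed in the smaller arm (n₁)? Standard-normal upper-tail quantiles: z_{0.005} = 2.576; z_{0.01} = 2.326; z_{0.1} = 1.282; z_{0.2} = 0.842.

With allocation ratio k = n₂/n₁ = 3, Var(x̄₁−x̄₂) = σ²(1/n₁ + 1/(k·n₁)) = σ²·(k+1)/(k·n₁).
So n₁ = (1 + 1/k)·((z_{α/2} + z_β)/d)² = 1.333 × (3.608/0.21)².
n₁ = 1.333 × 295.19 = 393.6.
Round up: n₁ = 394, giving n₂ = 3 × 394 = 1182.

n₁ = 394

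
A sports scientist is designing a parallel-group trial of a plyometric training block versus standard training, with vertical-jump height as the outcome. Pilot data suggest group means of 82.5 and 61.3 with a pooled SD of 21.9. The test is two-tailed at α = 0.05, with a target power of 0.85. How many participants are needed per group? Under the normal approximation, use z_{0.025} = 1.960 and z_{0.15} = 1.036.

Cohen's d = |M₁ − M₂| / SD_pooled = |82.5 − 61.3| / 21.9 = 21.2 / 21.9 = 0.968.
For two independent groups with equal n: n = 2·((z_{α/2} + z_β) / d)².
z_{α/2} + z_β = 1.960 + 1.036 = 2.996.
n = 2 × (2.996 / 0.968)² = 2 × 3.095² = 2 × 9.58 = 19.2.
Round up to the next whole participant.

n = 20 per group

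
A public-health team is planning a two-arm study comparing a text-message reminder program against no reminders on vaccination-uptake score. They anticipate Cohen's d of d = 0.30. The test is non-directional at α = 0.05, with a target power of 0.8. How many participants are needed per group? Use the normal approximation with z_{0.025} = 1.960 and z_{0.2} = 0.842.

n = 175 per group

For two independent groups with equal n: n = 2·((z_{α/2} + z_β) / d)².
z_{α/2} + z_β = 1.960 + 0.842 = 2.802.
n = 2 × (2.802 / 0.30)² = 2 × 9.340² = 2 × 87.24 = 174.5.
Round up to the next whole participant.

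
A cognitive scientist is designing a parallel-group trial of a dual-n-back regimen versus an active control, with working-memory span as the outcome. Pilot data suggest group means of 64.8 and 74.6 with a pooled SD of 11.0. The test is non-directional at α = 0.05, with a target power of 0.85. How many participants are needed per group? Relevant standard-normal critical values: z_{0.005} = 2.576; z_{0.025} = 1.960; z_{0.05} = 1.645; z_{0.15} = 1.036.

n = 23 per group

Cohen's d = |M₁ − M₂| / SD_pooled = |64.8 − 74.6| / 11.0 = 9.8 / 11.0 = 0.891.
For two independent groups with equal n: n = 2·((z_{α/2} + z_β) / d)².
z_{α/2} + z_β = 1.960 + 1.036 = 2.996.
n = 2 × (2.996 / 0.891)² = 2 × 3.363² = 2 × 11.31 = 22.6.
Round up to the next whole participant.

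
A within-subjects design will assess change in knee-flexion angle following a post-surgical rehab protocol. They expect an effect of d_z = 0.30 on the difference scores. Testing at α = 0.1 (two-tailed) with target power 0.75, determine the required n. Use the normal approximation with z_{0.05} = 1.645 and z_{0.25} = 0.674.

n = 60 pairs

For a paired (one-sample on differences) test: n = ((z_{α/2} + z_β) / d)².
z_{α/2} + z_β = 1.645 + 0.674 = 2.319.
n = (2.319 / 0.30)² = 7.730² = 59.75.
Round up.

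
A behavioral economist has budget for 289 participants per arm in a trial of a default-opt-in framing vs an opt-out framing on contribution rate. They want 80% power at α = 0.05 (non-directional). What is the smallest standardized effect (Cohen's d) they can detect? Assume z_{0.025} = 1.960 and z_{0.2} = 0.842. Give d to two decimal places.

d_min ≈ 0.23

For two independent groups of n = 289 each: d_min = (z_{α/2} + z_β)·√(2/n).
z-sum = 1.960 + 0.842 = 2.802.
d_min = 2.802 × √(2/289) = 2.802 × 0.0832 = 0.233.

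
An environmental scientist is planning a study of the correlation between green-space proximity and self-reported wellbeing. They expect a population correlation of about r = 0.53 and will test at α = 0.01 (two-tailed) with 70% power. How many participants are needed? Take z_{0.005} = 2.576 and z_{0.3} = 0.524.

Fisher's z: C = ½·ln((1+r)/(1−r)) = ½·ln(3.2553) = 0.5901.
n = ((z_{α/2} + z_β)/C)² + 3.
(2.576 + 0.524) / 0.5901 = 3.100 / 0.5901 = 5.253.
n = 5.253² + 3 = 27.60 + 3 = 30.6.
Round up.

n = 31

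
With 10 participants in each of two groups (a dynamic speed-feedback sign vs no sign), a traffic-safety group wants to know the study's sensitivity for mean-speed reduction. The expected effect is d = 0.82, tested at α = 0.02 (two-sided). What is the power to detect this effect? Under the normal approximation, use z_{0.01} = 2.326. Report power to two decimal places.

power ≈ 0.31

For two equal groups, power = Φ(d·√(n/2) − z_{α/2}).
d·√(n/2) = 0.82 × √(10/2) = 0.82 × 2.236 = 1.834.
z_β = 1.834 − 2.326 = -0.492.
Power = Φ(-0.492) = 0.311.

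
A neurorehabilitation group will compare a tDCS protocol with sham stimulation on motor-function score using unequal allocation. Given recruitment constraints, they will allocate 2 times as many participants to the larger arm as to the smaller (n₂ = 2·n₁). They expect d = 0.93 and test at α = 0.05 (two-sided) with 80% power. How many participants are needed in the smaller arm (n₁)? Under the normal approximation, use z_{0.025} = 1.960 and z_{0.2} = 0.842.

n₁ = 14

With allocation ratio k = n₂/n₁ = 2, Var(x̄₁−x̄₂) = σ²(1/n₁ + 1/(k·n₁)) = σ²·(k+1)/(k·n₁).
So n₁ = (1 + 1/k)·((z_{α/2} + z_β)/d)² = 1.500 × (2.802/0.93)².
n₁ = 1.500 × 9.08 = 13.6.
Round up: n₁ = 14, giving n₂ = 2 × 14 = 28.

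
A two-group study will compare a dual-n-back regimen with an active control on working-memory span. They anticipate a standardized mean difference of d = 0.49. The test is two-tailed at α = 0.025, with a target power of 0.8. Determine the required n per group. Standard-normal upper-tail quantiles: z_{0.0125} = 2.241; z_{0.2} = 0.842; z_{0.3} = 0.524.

n = 80 per group

For two independent groups with equal n: n = 2·((z_{α/2} + z_β) / d)².
z_{α/2} + z_β = 2.241 + 0.842 = 3.083.
n = 2 × (3.083 / 0.49)² = 2 × 6.292² = 2 × 39.59 = 79.2.
Round up to the next whole participant.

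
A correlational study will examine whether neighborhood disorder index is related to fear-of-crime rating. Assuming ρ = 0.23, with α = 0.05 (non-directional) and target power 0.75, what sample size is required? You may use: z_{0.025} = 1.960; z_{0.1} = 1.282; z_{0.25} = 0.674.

n = 130

Fisher's z: C = ½·ln((1+r)/(1−r)) = ½·ln(1.5974) = 0.2342.
n = ((z_{α/2} + z_β)/C)² + 3.
(1.960 + 0.674) / 0.2342 = 2.634 / 0.2342 = 11.247.
n = 11.247² + 3 = 126.49 + 3 = 129.5.
Round up.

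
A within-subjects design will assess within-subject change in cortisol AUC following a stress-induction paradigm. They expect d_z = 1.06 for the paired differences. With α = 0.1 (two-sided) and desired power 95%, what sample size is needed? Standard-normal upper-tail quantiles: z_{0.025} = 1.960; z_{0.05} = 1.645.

For a paired (one-sample on differences) test: n = ((z_{α/2} + z_β) / d)².
z_{α/2} + z_β = 1.645 + 1.645 = 3.290.
n = (3.290 / 1.06)² = 3.104² = 9.63.
Round up.

n = 10 pairs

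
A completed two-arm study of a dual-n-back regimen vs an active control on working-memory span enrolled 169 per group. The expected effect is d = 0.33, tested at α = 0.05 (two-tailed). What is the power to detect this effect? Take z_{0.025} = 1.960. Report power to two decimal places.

For two equal groups, power = Φ(d·√(n/2) − z_{α/2}).
d·√(n/2) = 0.33 × √(169/2) = 0.33 × 9.192 = 3.033.
z_β = 3.033 − 1.960 = 1.073.
Power = Φ(1.073) = 0.858.

power ≈ 0.86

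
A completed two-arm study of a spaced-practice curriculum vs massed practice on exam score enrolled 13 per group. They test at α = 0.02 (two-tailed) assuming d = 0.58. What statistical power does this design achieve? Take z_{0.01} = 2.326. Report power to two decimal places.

power ≈ 0.20

For two equal groups, power = Φ(d·√(n/2) − z_{α/2}).
d·√(n/2) = 0.58 × √(13/2) = 0.58 × 2.550 = 1.479.
z_β = 1.479 − 2.326 = -0.847.
Power = Φ(-0.847) = 0.198.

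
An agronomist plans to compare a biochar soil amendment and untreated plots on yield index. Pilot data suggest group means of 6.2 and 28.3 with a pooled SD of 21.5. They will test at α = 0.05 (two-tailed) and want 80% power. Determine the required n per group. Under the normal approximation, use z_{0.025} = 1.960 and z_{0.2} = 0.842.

n = 15 per group

Cohen's d = |M₁ − M₂| / SD_pooled = |6.2 − 28.3| / 21.5 = 22.1 / 21.5 = 1.028.
For two independent groups with equal n: n = 2·((z_{α/2} + z_β) / d)².
z_{α/2} + z_β = 1.960 + 0.842 = 2.802.
n = 2 × (2.802 / 1.028)² = 2 × 2.726² = 2 × 7.43 = 14.9.
Round up to the next whole participant.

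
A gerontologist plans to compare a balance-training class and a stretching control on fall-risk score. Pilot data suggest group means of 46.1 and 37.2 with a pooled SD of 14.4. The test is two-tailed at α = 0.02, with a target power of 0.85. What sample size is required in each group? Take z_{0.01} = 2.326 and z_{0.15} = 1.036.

n = 60 per group

Cohen's d = |M₁ − M₂| / SD_pooled = |46.1 − 37.2| / 14.4 = 8.9 / 14.4 = 0.618.
For two independent groups with equal n: n = 2·((z_{α/2} + z_β) / d)².
z_{α/2} + z_β = 2.326 + 1.036 = 3.362.
n = 2 × (3.362 / 0.618)² = 2 × 5.440² = 2 × 29.60 = 59.2.
Round up to the next whole participant.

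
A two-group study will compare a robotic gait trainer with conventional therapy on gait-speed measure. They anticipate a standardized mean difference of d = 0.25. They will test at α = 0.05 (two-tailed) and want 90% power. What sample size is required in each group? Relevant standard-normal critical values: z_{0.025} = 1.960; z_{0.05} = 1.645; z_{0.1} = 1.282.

For two independent groups with equal n: n = 2·((z_{α/2} + z_β) / d)².
z_{α/2} + z_β = 1.960 + 1.282 = 3.242.
n = 2 × (3.242 / 0.25)² = 2 × 12.968² = 2 × 168.17 = 336.3.
Round up to the next whole participant.

n = 337 per group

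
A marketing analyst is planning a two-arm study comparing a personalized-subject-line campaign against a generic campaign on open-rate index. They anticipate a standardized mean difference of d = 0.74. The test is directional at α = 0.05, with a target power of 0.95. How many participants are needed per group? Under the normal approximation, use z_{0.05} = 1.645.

For two independent groups with equal n: n = 2·((z_{α} + z_β) / d)².
z_{α} + z_β = 1.645 + 1.645 = 3.290.
n = 2 × (3.290 / 0.74)² = 2 × 4.446² = 2 × 19.77 = 39.5.
Round up to the next whole participant.

n = 40 per group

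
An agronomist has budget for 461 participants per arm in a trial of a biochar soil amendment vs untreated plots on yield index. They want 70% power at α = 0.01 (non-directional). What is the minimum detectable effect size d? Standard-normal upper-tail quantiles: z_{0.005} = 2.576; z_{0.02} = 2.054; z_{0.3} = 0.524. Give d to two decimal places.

d_min ≈ 0.20

For two independent groups of n = 461 each: d_min = (z_{α/2} + z_β)·√(2/n).
z-sum = 2.576 + 0.524 = 3.100.
d_min = 3.100 × √(2/461) = 3.100 × 0.0659 = 0.204.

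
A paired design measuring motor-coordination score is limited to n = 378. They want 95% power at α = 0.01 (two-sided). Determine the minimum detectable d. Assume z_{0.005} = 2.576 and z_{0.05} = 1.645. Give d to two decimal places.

d_min ≈ 0.22

For a single sample (or paired design) of n = 378: d_min = (z_{α/2} + z_β)/√n.
z-sum = 2.576 + 1.645 = 4.221.
d_min = 4.221 / √378 = 4.221 / 19.442 = 0.217.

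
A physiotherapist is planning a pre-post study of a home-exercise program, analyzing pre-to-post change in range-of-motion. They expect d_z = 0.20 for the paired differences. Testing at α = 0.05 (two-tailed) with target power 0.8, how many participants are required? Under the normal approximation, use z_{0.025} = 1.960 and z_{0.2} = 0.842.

For a paired (one-sample on differences) test: n = ((z_{α/2} + z_β) / d)².
z_{α/2} + z_β = 1.960 + 0.842 = 2.802.
n = (2.802 / 0.20)² = 14.010² = 196.28.
Round up.

n = 197 pairs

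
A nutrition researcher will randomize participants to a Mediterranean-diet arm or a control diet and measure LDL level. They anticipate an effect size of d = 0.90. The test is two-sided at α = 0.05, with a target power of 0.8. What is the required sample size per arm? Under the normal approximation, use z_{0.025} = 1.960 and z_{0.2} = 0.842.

For two independent groups with equal n: n = 2·((z_{α/2} + z_β) / d)².
z_{α/2} + z_β = 1.960 + 0.842 = 2.802.
n = 2 × (2.802 / 0.90)² = 2 × 3.113² = 2 × 9.69 = 19.4.
Round up to the next whole participant.

n = 20 per group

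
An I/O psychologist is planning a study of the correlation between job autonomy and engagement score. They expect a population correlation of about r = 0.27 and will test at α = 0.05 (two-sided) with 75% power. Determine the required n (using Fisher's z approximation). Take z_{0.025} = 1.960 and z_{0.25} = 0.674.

n = 94

Fisher's z: C = ½·ln((1+r)/(1−r)) = ½·ln(1.7397) = 0.2769.
n = ((z_{α/2} + z_β)/C)² + 3.
(1.960 + 0.674) / 0.2769 = 2.634 / 0.2769 = 9.512.
n = 9.512² + 3 = 90.49 + 3 = 93.5.
Round up.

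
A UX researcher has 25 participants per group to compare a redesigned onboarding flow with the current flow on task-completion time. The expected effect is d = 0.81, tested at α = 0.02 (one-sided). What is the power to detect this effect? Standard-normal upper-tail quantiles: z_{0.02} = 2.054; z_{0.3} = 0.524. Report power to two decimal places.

For two equal groups, power = Φ(d·√(n/2) − z_{α}).
d·√(n/2) = 0.81 × √(25/2) = 0.81 × 3.536 = 2.864.
z_β = 2.864 − 2.054 = 0.810.
Power = Φ(0.810) = 0.791.

power ≈ 0.79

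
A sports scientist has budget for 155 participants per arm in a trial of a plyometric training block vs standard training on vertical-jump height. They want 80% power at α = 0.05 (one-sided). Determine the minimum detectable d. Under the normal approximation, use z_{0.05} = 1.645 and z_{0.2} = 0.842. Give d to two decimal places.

For two independent groups of n = 155 each: d_min = (z_{α} + z_β)·√(2/n).
z-sum = 1.645 + 0.842 = 2.487.
d_min = 2.487 × √(2/155) = 2.487 × 0.1136 = 0.283.

d_min ≈ 0.28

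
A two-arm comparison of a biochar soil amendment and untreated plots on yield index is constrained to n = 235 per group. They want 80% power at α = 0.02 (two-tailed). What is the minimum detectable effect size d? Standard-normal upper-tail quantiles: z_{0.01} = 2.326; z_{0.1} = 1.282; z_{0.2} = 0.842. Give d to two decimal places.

For two independent groups of n = 235 each: d_min = (z_{α/2} + z_β)·√(2/n).
z-sum = 2.326 + 0.842 = 3.168.
d_min = 3.168 × √(2/235) = 3.168 × 0.0923 = 0.292.

d_min ≈ 0.29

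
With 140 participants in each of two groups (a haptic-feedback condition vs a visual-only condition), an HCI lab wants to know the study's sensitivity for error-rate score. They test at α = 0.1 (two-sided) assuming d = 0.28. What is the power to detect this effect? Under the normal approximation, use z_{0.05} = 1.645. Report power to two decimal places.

power ≈ 0.76

For two equal groups, power = Φ(d·√(n/2) − z_{α/2}).
d·√(n/2) = 0.28 × √(140/2) = 0.28 × 8.367 = 2.343.
z_β = 2.343 − 1.645 = 0.698.
Power = Φ(0.698) = 0.757.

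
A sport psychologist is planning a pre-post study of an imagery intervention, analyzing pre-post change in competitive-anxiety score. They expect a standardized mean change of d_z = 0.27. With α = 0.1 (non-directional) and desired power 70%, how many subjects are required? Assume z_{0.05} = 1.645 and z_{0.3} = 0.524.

For a paired (one-sample on differences) test: n = ((z_{α/2} + z_β) / d)².
z_{α/2} + z_β = 1.645 + 0.524 = 2.169.
n = (2.169 / 0.27)² = 8.033² = 64.53.
Round up.

n = 65 pairs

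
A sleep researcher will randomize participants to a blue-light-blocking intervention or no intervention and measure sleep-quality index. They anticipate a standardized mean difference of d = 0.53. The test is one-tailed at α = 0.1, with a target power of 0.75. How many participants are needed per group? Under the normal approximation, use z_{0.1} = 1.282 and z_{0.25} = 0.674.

For two independent groups with equal n: n = 2·((z_{α} + z_β) / d)².
z_{α} + z_β = 1.282 + 0.674 = 1.956.
n = 2 × (1.956 / 0.53)² = 2 × 3.691² = 2 × 13.62 = 27.2.
Round up to the next whole participant.

n = 28 per group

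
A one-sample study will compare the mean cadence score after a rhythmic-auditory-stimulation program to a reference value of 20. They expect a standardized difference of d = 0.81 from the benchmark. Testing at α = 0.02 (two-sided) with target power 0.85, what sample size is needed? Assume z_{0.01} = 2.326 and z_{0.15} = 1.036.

For a one-sample test: n = ((z_{α/2} + z_β) / d)².
z_{α/2} + z_β = 2.326 + 1.036 = 3.362.
n = (3.362 / 0.81)² = 4.151² = 17.23.
Round up.

n = 18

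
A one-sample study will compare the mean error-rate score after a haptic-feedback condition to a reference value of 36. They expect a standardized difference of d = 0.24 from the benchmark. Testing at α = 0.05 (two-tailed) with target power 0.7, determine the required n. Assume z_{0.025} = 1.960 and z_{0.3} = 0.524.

n = 108

For a one-sample test: n = ((z_{α/2} + z_β) / d)².
z_{α/2} + z_β = 1.960 + 0.524 = 2.484.
n = (2.484 / 0.24)² = 10.350² = 107.12.
Round up.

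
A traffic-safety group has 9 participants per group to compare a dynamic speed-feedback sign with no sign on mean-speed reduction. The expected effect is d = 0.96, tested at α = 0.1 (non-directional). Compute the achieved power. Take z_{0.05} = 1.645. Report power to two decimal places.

power ≈ 0.65

For two equal groups, power = Φ(d·√(n/2) − z_{α/2}).
d·√(n/2) = 0.96 × √(9/2) = 0.96 × 2.121 = 2.036.
z_β = 2.036 − 1.645 = 0.391.
Power = Φ(0.391) = 0.652.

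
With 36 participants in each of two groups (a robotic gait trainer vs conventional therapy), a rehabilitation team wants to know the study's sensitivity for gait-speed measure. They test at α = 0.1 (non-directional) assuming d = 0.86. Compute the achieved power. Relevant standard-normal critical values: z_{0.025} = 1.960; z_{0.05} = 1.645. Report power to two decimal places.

power ≈ 0.98

For two equal groups, power = Φ(d·√(n/2) − z_{α/2}).
d·√(n/2) = 0.86 × √(36/2) = 0.86 × 4.243 = 3.649.
z_β = 3.649 − 1.645 = 2.004.
Power = Φ(2.004) = 0.977.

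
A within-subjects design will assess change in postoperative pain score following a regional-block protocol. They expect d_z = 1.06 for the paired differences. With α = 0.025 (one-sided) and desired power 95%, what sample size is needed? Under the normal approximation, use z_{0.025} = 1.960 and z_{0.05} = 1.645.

For a paired (one-sample on differences) test: n = ((z_{α} + z_β) / d)².
z_{α} + z_β = 1.960 + 1.645 = 3.605.
n = (3.605 / 1.06)² = 3.401² = 11.57.
Round up.

n = 12 pairs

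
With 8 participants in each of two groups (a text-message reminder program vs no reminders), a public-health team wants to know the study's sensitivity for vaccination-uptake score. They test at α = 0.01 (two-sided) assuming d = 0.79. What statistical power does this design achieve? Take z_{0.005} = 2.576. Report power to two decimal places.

For two equal groups, power = Φ(d·√(n/2) − z_{α/2}).
d·√(n/2) = 0.79 × √(8/2) = 0.79 × 2.000 = 1.580.
z_β = 1.580 − 2.576 = -0.996.
Power = Φ(-0.996) = 0.160.

power ≈ 0.16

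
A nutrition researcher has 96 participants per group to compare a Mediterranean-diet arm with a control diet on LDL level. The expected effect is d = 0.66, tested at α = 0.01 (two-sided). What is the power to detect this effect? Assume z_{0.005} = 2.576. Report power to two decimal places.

power ≈ 0.98

For two equal groups, power = Φ(d·√(n/2) − z_{α/2}).
d·√(n/2) = 0.66 × √(96/2) = 0.66 × 6.928 = 4.573.
z_β = 4.573 − 2.576 = 1.997.
Power = Φ(1.997) = 0.977.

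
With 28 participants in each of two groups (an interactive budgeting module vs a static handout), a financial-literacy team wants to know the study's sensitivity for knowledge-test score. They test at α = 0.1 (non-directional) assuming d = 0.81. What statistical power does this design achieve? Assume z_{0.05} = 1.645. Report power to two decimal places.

For two equal groups, power = Φ(d·√(n/2) − z_{α/2}).
d·√(n/2) = 0.81 × √(28/2) = 0.81 × 3.742 = 3.031.
z_β = 3.031 − 1.645 = 1.386.
Power = Φ(1.386) = 0.917.

power ≈ 0.92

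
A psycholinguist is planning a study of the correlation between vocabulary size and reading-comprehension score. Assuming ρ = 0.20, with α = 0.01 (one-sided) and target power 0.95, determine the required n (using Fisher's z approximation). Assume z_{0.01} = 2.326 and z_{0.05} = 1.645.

n = 387

Fisher's z: C = ½·ln((1+r)/(1−r)) = ½·ln(1.5000) = 0.2027.
n = ((z_{α} + z_β)/C)² + 3.
(2.326 + 1.645) / 0.2027 = 3.971 / 0.2027 = 19.591.
n = 19.591² + 3 = 383.79 + 3 = 386.8.
Round up.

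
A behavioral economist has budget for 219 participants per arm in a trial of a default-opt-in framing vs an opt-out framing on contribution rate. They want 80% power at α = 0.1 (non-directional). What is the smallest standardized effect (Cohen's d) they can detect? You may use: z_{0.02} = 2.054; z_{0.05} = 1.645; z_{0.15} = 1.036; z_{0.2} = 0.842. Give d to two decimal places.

For two independent groups of n = 219 each: d_min = (z_{α/2} + z_β)·√(2/n).
z-sum = 1.645 + 0.842 = 2.487.
d_min = 2.487 × √(2/219) = 2.487 × 0.0956 = 0.238.

d_min ≈ 0.24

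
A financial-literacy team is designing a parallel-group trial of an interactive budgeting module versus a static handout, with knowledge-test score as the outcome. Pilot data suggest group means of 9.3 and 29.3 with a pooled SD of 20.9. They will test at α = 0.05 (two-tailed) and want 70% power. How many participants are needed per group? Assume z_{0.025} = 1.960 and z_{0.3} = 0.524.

n = 14 per group

Cohen's d = |M₁ − M₂| / SD_pooled = |9.3 − 29.3| / 20.9 = 20.0 / 20.9 = 0.957.
For two independent groups with equal n: n = 2·((z_{α/2} + z_β) / d)².
z_{α/2} + z_β = 1.960 + 0.524 = 2.484.
n = 2 × (2.484 / 0.957)² = 2 × 2.596² = 2 × 6.74 = 13.5.
Round up to the next whole participant.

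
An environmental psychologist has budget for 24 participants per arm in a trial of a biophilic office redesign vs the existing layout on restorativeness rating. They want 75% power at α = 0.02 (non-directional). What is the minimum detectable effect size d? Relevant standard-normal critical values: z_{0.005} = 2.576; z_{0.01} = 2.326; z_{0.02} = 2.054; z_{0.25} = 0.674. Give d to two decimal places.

For two independent groups of n = 24 each: d_min = (z_{α/2} + z_β)·√(2/n).
z-sum = 2.326 + 0.674 = 3.000.
d_min = 3.000 × √(2/24) = 3.000 × 0.2887 = 0.866.

d_min ≈ 0.87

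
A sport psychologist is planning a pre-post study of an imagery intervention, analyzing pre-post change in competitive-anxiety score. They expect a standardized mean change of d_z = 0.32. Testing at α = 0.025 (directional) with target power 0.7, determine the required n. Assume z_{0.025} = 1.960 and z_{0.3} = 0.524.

n = 61 pairs

For a paired (one-sample on differences) test: n = ((z_{α} + z_β) / d)².
z_{α} + z_β = 1.960 + 0.524 = 2.484.
n = (2.484 / 0.32)² = 7.763² = 60.26.
Round up.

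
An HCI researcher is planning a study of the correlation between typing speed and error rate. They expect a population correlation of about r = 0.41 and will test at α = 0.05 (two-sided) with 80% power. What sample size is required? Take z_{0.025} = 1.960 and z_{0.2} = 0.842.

Fisher's z: C = ½·ln((1+r)/(1−r)) = ½·ln(2.3898) = 0.4356.
n = ((z_{α/2} + z_β)/C)² + 3.
(1.960 + 0.842) / 0.4356 = 2.802 / 0.4356 = 6.433.
n = 6.433² + 3 = 41.38 + 3 = 44.4.
Round up.

n = 45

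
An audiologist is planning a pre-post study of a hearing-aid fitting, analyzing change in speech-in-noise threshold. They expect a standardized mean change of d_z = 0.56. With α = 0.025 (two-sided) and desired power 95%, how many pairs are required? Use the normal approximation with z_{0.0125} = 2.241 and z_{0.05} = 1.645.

For a paired (one-sample on differences) test: n = ((z_{α/2} + z_β) / d)².
z_{α/2} + z_β = 2.241 + 1.645 = 3.886.
n = (3.886 / 0.56)² = 6.939² = 48.15.
Round up.

n = 49 pairs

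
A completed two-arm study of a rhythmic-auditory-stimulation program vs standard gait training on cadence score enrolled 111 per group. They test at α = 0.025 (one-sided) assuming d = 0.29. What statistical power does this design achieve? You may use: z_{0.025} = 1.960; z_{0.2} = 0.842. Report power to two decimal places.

power ≈ 0.58

For two equal groups, power = Φ(d·√(n/2) − z_{α}).
d·√(n/2) = 0.29 × √(111/2) = 0.29 × 7.450 = 2.160.
z_β = 2.160 − 1.960 = 0.200.
Power = Φ(0.200) = 0.579.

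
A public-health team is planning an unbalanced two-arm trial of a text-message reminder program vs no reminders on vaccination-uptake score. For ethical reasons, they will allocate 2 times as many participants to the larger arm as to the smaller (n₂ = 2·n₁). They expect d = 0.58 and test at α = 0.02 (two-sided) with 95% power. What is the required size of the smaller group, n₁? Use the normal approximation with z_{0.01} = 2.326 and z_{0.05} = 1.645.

With allocation ratio k = n₂/n₁ = 2, Var(x̄₁−x̄₂) = σ²(1/n₁ + 1/(k·n₁)) = σ²·(k+1)/(k·n₁).
So n₁ = (1 + 1/k)·((z_{α/2} + z_β)/d)² = 1.500 × (3.971/0.58)².
n₁ = 1.500 × 46.88 = 70.3.
Round up: n₁ = 71, giving n₂ = 2 × 71 = 142.

n₁ = 71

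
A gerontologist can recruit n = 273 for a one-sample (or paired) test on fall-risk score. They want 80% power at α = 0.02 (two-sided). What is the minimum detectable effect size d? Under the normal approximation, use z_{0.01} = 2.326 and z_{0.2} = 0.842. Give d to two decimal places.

For a single sample (or paired design) of n = 273: d_min = (z_{α/2} + z_β)/√n.
z-sum = 2.326 + 0.842 = 3.168.
d_min = 3.168 / √273 = 3.168 / 16.523 = 0.192.

d_min ≈ 0.19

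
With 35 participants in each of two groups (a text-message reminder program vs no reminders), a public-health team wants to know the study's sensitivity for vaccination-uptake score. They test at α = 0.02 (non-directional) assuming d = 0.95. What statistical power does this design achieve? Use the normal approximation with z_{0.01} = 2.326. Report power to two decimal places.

For two equal groups, power = Φ(d·√(n/2) − z_{α/2}).
d·√(n/2) = 0.95 × √(35/2) = 0.95 × 4.183 = 3.974.
z_β = 3.974 − 2.326 = 1.648.
Power = Φ(1.648) = 0.950.

power ≈ 0.95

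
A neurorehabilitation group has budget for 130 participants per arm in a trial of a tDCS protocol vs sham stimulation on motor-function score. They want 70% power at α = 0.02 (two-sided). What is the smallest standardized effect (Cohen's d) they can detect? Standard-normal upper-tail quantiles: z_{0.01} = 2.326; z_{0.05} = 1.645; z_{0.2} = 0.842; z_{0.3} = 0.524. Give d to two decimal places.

For two independent groups of n = 130 each: d_min = (z_{α/2} + z_β)·√(2/n).
z-sum = 2.326 + 0.524 = 2.850.
d_min = 2.850 × √(2/130) = 2.850 × 0.1240 = 0.353.

d_min ≈ 0.35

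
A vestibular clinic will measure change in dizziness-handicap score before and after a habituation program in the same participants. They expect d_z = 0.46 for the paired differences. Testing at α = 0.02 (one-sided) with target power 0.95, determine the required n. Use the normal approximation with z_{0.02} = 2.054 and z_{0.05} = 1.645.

For a paired (one-sample on differences) test: n = ((z_{α} + z_β) / d)².
z_{α} + z_β = 2.054 + 1.645 = 3.699.
n = (3.699 / 0.46)² = 8.041² = 64.66.
Round up.

n = 65 pairs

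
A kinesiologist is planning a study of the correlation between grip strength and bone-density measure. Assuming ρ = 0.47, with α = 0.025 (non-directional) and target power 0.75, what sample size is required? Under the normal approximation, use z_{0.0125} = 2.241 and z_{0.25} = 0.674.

Fisher's z: C = ½·ln((1+r)/(1−r)) = ½·ln(2.7736) = 0.5101.
n = ((z_{α/2} + z_β)/C)² + 3.
(2.241 + 0.674) / 0.5101 = 2.915 / 0.5101 = 5.715.
n = 5.715² + 3 = 32.66 + 3 = 35.7.
Round up.

n = 36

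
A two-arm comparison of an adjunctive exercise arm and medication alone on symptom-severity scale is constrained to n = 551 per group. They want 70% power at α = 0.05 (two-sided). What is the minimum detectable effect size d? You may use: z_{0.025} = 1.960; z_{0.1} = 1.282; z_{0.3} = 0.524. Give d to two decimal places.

For two independent groups of n = 551 each: d_min = (z_{α/2} + z_β)·√(2/n).
z-sum = 1.960 + 0.524 = 2.484.
d_min = 2.484 × √(2/551) = 2.484 × 0.0602 = 0.150.

d_min ≈ 0.15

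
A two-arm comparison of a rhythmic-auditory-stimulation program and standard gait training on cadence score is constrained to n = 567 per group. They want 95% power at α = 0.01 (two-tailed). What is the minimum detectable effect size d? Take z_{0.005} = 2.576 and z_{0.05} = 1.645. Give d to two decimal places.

d_min ≈ 0.25

For two independent groups of n = 567 each: d_min = (z_{α/2} + z_β)·√(2/n).
z-sum = 2.576 + 1.645 = 4.221.
d_min = 4.221 × √(2/567) = 4.221 × 0.0594 = 0.251.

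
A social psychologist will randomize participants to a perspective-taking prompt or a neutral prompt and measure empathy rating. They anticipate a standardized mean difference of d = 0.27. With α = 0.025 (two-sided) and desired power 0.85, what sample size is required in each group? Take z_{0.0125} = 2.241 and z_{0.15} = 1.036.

For two independent groups with equal n: n = 2·((z_{α/2} + z_β) / d)².
z_{α/2} + z_β = 2.241 + 1.036 = 3.277.
n = 2 × (3.277 / 0.27)² = 2 × 12.137² = 2 × 147.31 = 294.6.
Round up to the next whole participant.

n = 295 per group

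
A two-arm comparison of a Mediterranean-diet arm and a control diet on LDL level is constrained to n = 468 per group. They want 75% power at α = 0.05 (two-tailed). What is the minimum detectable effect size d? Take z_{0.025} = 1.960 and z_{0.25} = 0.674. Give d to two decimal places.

d_min ≈ 0.17

For two independent groups of n = 468 each: d_min = (z_{α/2} + z_β)·√(2/n).
z-sum = 1.960 + 0.674 = 2.634.
d_min = 2.634 × √(2/468) = 2.634 × 0.0654 = 0.172.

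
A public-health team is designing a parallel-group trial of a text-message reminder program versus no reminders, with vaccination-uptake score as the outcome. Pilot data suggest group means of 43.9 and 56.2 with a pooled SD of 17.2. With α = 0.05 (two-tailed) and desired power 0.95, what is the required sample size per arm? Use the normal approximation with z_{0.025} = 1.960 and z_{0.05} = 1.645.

n = 51 per group

Cohen's d = |M₁ − M₂| / SD_pooled = |43.9 − 56.2| / 17.2 = 12.3 / 17.2 = 0.715.
For two independent groups with equal n: n = 2·((z_{α/2} + z_β) / d)².
z_{α/2} + z_β = 1.960 + 1.645 = 3.605.
n = 2 × (3.605 / 0.715)² = 2 × 5.042² = 2 × 25.42 = 50.8.
Round up to the next whole participant.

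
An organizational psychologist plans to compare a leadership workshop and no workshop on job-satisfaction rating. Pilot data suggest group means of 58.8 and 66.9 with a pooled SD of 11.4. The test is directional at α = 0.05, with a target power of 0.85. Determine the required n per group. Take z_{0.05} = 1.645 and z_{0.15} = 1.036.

n = 29 per group

Cohen's d = |M₁ − M₂| / SD_pooled = |58.8 − 66.9| / 11.4 = 8.1 / 11.4 = 0.711.
For two independent groups with equal n: n = 2·((z_{α} + z_β) / d)².
z_{α} + z_β = 1.645 + 1.036 = 2.681.
n = 2 × (2.681 / 0.711)² = 2 × 3.771² = 2 × 14.22 = 28.4.
Round up to the next whole participant.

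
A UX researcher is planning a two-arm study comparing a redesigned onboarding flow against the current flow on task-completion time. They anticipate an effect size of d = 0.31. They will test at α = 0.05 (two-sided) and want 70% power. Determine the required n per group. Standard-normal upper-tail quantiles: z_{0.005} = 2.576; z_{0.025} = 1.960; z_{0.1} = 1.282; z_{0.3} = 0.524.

n = 129 per group

For two independent groups with equal n: n = 2·((z_{α/2} + z_β) / d)².
z_{α/2} + z_β = 1.960 + 0.524 = 2.484.
n = 2 × (2.484 / 0.31)² = 2 × 8.013² = 2 × 64.21 = 128.4.
Round up to the next whole participant.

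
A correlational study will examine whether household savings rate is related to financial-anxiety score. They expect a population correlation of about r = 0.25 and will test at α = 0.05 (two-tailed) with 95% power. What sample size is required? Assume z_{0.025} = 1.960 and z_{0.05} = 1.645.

n = 203

Fisher's z: C = ½·ln((1+r)/(1−r)) = ½·ln(1.6667) = 0.2554.
n = ((z_{α/2} + z_β)/C)² + 3.
(1.960 + 1.645) / 0.2554 = 3.605 / 0.2554 = 14.115.
n = 14.115² + 3 = 199.24 + 3 = 202.2.
Round up.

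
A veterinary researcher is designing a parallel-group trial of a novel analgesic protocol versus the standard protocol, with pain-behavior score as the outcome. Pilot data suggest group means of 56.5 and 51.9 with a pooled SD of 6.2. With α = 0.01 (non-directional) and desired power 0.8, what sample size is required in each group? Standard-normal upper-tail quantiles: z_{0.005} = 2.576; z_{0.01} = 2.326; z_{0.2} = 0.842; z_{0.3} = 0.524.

n = 43 per group

Cohen's d = |M₁ − M₂| / SD_pooled = |56.5 − 51.9| / 6.2 = 4.6 / 6.2 = 0.742.
For two independent groups with equal n: n = 2·((z_{α/2} + z_β) / d)².
z_{α/2} + z_β = 2.576 + 0.842 = 3.418.
n = 2 × (3.418 / 0.742)² = 2 × 4.606² = 2 × 21.22 = 42.4.
Round up to the next whole participant.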